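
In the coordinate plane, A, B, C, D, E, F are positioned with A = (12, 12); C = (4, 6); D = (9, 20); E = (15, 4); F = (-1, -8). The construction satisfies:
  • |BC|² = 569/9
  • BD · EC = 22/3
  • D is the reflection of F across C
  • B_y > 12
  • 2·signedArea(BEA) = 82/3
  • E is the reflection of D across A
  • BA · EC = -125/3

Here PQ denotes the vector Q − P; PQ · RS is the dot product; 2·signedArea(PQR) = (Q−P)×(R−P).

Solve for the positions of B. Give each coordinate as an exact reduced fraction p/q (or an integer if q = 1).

1. B_x = 25/3  [2·signedArea(BEA) = 82/3 ∩ BD · EC = 22/3]
2. B_y = 38/3  [2·signedArea(BEA) = 82/3 ∩ BD · EC = 22/3]
   → B = (25/3, 38/3)

B = (25/3, 38/3)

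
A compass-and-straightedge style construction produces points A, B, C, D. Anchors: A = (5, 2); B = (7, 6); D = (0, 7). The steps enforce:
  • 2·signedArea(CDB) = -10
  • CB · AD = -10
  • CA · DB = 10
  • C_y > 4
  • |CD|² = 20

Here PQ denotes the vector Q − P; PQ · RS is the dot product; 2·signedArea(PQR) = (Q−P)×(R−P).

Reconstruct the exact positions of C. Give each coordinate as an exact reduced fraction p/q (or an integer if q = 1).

C = (4, 5)

1. C_x = 4  [CA · DB = 10 ∩ 2·signedArea(CDB) = -10]
2. C_y = 5  [CA · DB = 10 ∩ 2·signedArea(CDB) = -10]
   → C = (4, 5)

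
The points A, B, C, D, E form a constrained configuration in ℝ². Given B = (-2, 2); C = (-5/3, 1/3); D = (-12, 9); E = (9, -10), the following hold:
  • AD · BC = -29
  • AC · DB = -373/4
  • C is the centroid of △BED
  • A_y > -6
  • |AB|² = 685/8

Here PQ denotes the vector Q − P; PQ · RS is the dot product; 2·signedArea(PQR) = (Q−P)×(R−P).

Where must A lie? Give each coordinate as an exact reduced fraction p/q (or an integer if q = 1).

1. A_x = 15/4  [AC · DB = -373/4 ∩ AD · BC = -29]
2. A_y = -21/4  [AC · DB = -373/4 ∩ AD · BC = -29]
   → A = (15/4, -21/4)

A = (15/4, -21/4)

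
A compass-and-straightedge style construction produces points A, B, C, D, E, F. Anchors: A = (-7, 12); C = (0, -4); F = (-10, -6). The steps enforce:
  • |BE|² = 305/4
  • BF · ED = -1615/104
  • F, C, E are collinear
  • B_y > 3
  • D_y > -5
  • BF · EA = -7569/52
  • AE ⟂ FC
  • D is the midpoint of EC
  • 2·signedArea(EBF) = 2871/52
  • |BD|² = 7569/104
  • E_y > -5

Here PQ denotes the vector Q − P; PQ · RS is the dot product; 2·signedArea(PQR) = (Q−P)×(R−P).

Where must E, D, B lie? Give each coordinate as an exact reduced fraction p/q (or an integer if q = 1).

1. E_x = -95/26  [F, C, E are collinear ∩ AE ⟂ FC]
2. E_y = -123/26  [F, C, E are collinear ∩ AE ⟂ FC]
   → E = (-95/26, -123/26)
3. D_x = -95/52  [D is the midpoint of EC]
4. D_y = -227/52  [D is the midpoint of EC]
   → D = (-95/52, -227/52)
5. B_x = -7/2  [BF · ED = -1615/104 ∩ 2·signedArea(EBF) = 2871/52]
6. B_y = 4  [BF · ED = -1615/104 ∩ 2·signedArea(EBF) = 2871/52]
   → B = (-7/2, 4)

B = (-7/2, 4)
D = (-95/52, -227/52)
E = (-95/26, -123/26)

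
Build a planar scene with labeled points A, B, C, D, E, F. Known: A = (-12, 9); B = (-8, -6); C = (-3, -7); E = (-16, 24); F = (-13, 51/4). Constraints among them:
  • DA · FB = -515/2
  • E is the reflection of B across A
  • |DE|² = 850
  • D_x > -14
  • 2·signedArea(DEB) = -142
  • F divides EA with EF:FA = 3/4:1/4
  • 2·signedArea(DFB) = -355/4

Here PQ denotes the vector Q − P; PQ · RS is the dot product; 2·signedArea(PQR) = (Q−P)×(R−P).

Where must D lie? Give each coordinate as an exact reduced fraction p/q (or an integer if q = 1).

1. D_x = -13  [2·signedArea(DEB) = -142 ∩ DA · FB = -515/2]
2. D_y = -5  [2·signedArea(DEB) = -142 ∩ DA · FB = -515/2]
   → D = (-13, -5)

D = (-13, -5)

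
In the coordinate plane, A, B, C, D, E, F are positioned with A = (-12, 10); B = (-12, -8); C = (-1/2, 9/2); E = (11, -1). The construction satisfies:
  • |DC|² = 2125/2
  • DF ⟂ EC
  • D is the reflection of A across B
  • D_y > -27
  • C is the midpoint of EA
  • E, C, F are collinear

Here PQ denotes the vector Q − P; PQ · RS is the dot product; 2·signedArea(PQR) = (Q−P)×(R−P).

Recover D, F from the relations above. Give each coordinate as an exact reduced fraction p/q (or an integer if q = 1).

D = (-12, -26)
F = (654/325, 1072/325)

1. D_x = -12  [D is the reflection of A across B]
2. D_y = -26  [D is the reflection of A across B]
   → D = (-12, -26)
3. F_x = 654/325  [E, C, F are collinear ∩ DF ⟂ EC]
4. F_y = 1072/325  [E, C, F are collinear ∩ DF ⟂ EC]
   → F = (654/325, 1072/325)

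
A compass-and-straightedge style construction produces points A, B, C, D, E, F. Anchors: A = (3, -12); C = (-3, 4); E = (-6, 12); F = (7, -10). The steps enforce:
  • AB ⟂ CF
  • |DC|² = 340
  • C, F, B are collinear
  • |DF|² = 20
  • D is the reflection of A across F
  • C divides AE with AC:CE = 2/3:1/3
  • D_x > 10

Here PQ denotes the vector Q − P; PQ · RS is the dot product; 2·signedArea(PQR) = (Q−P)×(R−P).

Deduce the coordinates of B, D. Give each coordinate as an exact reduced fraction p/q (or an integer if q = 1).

B = (244/37, -349/37)
D = (11, -8)

1. B_x = 244/37  [C, F, B are collinear ∩ AB ⟂ CF]
2. B_y = -349/37  [C, F, B are collinear ∩ AB ⟂ CF]
   → B = (244/37, -349/37)
3. D_x = 11  [D is the reflection of A across F]
4. D_y = -8  [D is the reflection of A across F]
   → D = (11, -8)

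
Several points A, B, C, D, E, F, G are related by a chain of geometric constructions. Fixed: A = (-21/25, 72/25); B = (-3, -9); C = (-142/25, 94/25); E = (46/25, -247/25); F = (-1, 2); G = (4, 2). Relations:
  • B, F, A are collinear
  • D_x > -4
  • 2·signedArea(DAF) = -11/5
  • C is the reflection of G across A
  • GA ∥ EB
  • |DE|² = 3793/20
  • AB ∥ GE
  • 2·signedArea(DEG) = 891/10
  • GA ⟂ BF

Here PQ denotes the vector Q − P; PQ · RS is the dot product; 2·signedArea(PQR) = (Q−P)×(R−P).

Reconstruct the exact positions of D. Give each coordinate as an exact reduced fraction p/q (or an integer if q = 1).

D = (-167/50, 72/25)

1. D_x = -167/50  [line 22/25·x + -4/25·y + 17/5 = 0 ∩ |DE|² = 3793/20]
2. D_y = 72/25  [line 22/25·x + -4/25·y + 17/5 = 0 ∩ |DE|² = 3793/20]
   → D = (-167/50, 72/25)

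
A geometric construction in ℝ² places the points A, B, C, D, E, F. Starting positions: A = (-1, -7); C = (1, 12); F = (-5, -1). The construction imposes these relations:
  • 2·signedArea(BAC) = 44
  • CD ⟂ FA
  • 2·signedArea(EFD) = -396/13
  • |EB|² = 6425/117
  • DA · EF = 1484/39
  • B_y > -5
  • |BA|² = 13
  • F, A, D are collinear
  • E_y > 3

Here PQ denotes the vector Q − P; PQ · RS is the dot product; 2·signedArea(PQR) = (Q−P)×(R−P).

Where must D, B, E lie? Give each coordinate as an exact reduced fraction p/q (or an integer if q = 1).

B = (-3, -4)
D = (-119/13, 68/13)
E = (-119/39, 133/39)

1. D_x = -119/13  [F, A, D are collinear ∩ CD ⟂ FA]
2. D_y = 68/13  [F, A, D are collinear ∩ CD ⟂ FA]
   → D = (-119/13, 68/13)
3. B_x = -3  [line -19·x + 2·y + -49 = 0 ∩ |BA|² = 13]
4. B_y = -4  [line -19·x + 2·y + -49 = 0 ∩ |BA|² = 13]
   → B = (-3, -4)
5. E_x = -119/39  [2·signedArea(EFD) = -396/13 ∩ DA · EF = 1484/39]
6. E_y = 133/39  [2·signedArea(EFD) = -396/13 ∩ DA · EF = 1484/39]
   → E = (-119/39, 133/39)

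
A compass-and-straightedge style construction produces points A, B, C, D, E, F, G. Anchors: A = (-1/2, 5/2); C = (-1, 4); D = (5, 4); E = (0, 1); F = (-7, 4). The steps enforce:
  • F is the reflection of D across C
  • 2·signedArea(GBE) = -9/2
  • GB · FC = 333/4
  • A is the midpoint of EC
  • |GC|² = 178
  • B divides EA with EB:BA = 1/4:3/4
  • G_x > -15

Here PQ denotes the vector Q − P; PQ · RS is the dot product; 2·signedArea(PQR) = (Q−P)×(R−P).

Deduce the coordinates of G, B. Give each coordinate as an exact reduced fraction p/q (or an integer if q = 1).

B = (-1/8, 11/8)
G = (-14, 7)

1. B_x = -1/8  [B divides EA with EB:BA = 1/4:3/4]
2. B_y = 11/8  [B divides EA with EB:BA = 1/4:3/4]
   → B = (-1/8, 11/8)
3. G_x = -14  [2·signedArea(GBE) = -9/2 ∩ GB · FC = 333/4]
4. G_y = 7  [2·signedArea(GBE) = -9/2 ∩ GB · FC = 333/4]
   → G = (-14, 7)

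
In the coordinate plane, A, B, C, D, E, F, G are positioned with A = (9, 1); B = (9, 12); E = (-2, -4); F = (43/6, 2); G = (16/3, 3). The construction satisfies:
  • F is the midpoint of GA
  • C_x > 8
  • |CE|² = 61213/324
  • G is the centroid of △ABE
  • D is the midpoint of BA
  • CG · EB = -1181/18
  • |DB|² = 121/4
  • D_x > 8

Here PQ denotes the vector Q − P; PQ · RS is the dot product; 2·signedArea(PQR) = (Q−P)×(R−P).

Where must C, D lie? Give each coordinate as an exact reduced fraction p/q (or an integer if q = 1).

1. C_x = 151/18  [line -11·x + -16·y + 3101/18 = 0 ∩ |CE|² = 61213/324]
2. C_y = 5  [line -11·x + -16·y + 3101/18 = 0 ∩ |CE|² = 61213/324]
   → C = (151/18, 5)
3. D_x = 9  [D is the midpoint of BA]
4. D_y = 13/2  [D is the midpoint of BA]
   → D = (9, 13/2)

C = (151/18, 5)
D = (9, 13/2)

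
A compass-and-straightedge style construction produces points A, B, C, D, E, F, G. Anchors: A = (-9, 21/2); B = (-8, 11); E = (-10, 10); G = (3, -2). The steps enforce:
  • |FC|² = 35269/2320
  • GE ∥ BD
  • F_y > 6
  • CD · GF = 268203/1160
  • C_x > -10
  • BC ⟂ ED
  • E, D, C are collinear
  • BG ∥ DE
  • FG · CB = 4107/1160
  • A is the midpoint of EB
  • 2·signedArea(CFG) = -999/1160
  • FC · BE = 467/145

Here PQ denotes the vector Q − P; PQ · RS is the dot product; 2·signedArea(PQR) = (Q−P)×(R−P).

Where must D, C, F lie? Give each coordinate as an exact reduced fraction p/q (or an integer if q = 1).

C = (-2801/290, 2783/290)
D = (-21, 23)
F = (-27/4, 7)

1. D_x = -21  [BG ∥ DE ∩ GE ∥ BD]
2. D_y = 23  [BG ∥ DE ∩ GE ∥ BD]
   → D = (-21, 23)
3. C_x = -2801/290  [E, D, C are collinear ∩ BC ⟂ ED]
4. C_y = 2783/290  [E, D, C are collinear ∩ BC ⟂ ED]
   → C = (-2801/290, 2783/290)
5. F_x = -27/4  [FG · CB = 4107/1160 ∩ CD · GF = 268203/1160]
6. F_y = 7  [FG · CB = 4107/1160 ∩ CD · GF = 268203/1160]
   → F = (-27/4, 7)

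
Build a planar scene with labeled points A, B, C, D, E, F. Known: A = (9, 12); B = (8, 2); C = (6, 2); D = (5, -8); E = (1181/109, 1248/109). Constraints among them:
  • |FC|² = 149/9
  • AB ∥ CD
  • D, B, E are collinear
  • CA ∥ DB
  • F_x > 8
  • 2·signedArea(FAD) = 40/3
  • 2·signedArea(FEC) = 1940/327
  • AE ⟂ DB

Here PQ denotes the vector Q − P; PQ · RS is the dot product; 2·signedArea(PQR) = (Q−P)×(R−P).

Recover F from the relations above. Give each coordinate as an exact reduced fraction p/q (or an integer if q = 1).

F = (25/3, 16/3)

1. F_x = 25/3  [2·signedArea(FAD) = 40/3 ∩ 2·signedArea(FEC) = 1940/327]
2. F_y = 16/3  [2·signedArea(FAD) = 40/3 ∩ 2·signedArea(FEC) = 1940/327]
   → F = (25/3, 16/3)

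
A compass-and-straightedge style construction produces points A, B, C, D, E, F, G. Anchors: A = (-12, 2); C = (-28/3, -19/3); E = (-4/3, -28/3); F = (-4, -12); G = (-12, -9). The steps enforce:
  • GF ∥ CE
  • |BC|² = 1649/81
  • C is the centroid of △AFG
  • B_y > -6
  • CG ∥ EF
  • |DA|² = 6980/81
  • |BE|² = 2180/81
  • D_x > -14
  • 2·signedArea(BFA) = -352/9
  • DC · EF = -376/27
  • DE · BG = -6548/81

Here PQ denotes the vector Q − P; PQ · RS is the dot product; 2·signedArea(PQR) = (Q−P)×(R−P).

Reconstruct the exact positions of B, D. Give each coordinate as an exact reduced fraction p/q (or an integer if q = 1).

1. B_x = -44/9  [line -14·x + -8·y + -1016/9 = 0 ∩ |BE|² = 2180/81]
2. B_y = -50/9  [line -14·x + -8·y + -1016/9 = 0 ∩ |BE|² = 2180/81]
   → B = (-44/9, -50/9)
3. D_x = -124/9  [DE · BG = -6548/81 ∩ DC · EF = -376/27]
4. D_y = -64/9  [DE · BG = -6548/81 ∩ DC · EF = -376/27]
   → D = (-124/9, -64/9)

B = (-44/9, -50/9)
D = (-124/9, -64/9)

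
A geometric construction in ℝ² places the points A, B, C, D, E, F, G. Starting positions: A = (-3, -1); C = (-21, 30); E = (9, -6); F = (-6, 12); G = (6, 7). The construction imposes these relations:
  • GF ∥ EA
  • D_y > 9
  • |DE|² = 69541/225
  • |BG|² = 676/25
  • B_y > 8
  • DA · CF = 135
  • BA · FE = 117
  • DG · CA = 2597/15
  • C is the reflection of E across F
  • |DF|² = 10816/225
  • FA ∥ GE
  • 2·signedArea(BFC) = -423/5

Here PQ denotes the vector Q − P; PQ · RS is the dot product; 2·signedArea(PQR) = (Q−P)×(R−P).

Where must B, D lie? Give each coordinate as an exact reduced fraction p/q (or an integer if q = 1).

B = (6/5, 9)
D = (2/5, 28/3)

1. B_x = 6/5  [2·signedArea(BFC) = -423/5 ∩ BA · FE = 117]
2. B_y = 9  [2·signedArea(BFC) = -423/5 ∩ BA · FE = 117]
   → B = (6/5, 9)
3. D_x = 2/5  [DG · CA = 2597/15 ∩ DA · CF = 135]
4. D_y = 28/3  [DG · CA = 2597/15 ∩ DA · CF = 135]
   → D = (2/5, 28/3)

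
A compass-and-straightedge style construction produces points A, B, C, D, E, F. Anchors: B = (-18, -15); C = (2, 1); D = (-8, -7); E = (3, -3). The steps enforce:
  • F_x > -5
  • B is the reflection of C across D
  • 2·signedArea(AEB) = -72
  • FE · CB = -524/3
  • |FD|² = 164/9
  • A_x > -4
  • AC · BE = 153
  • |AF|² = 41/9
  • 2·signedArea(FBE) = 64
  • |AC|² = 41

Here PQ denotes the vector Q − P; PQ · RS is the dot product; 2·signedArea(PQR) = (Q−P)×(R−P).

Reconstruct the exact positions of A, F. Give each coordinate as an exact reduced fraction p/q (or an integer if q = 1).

1. A_x = -3  [AC · BE = 153 ∩ 2·signedArea(AEB) = -72]
2. A_y = -3  [AC · BE = 153 ∩ 2·signedArea(AEB) = -72]
   → A = (-3, -3)
3. F_x = -14/3  [FE · CB = -524/3 ∩ 2·signedArea(FBE) = 64]
4. F_y = -13/3  [FE · CB = -524/3 ∩ 2·signedArea(FBE) = 64]
   → F = (-14/3, -13/3)

A = (-3, -3)
F = (-14/3, -13/3)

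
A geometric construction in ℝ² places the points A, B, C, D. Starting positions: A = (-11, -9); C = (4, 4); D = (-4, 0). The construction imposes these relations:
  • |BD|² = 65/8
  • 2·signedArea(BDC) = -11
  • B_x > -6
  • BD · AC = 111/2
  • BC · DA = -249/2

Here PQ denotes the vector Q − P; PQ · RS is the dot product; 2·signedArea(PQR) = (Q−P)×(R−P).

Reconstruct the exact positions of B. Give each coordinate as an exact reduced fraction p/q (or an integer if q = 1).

B = (-23/4, -9/4)

1. B_x = -23/4  [BC · DA = -249/2 ∩ BD · AC = 111/2]
2. B_y = -9/4  [BC · DA = -249/2 ∩ BD · AC = 111/2]
   → B = (-23/4, -9/4)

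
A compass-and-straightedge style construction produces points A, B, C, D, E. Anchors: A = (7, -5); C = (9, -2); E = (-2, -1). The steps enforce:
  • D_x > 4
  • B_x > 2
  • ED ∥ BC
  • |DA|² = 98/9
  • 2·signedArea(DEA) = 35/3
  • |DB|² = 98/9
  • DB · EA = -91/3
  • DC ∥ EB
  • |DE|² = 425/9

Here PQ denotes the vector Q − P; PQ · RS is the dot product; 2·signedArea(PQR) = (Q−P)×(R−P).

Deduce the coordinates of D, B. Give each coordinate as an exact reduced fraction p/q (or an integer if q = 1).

B = (7/3, -1/3)
D = (14/3, -8/3)

1. D_x = 14/3  [line 4·x + 9·y + 16/3 = 0 ∩ |DE|² = 425/9]
2. D_y = -8/3  [line 4·x + 9·y + 16/3 = 0 ∩ |DE|² = 425/9]
   → D = (14/3, -8/3)
3. B_x = 7/3  [DB · EA = -91/3 ∩ ED ∥ BC]
4. B_y = -1/3  [DB · EA = -91/3 ∩ ED ∥ BC]
   → B = (7/3, -1/3)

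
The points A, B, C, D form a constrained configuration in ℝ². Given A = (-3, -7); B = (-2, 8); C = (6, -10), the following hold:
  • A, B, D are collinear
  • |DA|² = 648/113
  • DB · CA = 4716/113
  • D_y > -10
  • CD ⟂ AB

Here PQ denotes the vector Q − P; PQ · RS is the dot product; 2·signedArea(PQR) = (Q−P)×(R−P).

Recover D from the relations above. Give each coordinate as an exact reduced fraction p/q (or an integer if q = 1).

1. D_x = -357/113  [A, B, D are collinear ∩ CD ⟂ AB]
2. D_y = -1061/113  [A, B, D are collinear ∩ CD ⟂ AB]
   → D = (-357/113, -1061/113)

D = (-357/113, -1061/113)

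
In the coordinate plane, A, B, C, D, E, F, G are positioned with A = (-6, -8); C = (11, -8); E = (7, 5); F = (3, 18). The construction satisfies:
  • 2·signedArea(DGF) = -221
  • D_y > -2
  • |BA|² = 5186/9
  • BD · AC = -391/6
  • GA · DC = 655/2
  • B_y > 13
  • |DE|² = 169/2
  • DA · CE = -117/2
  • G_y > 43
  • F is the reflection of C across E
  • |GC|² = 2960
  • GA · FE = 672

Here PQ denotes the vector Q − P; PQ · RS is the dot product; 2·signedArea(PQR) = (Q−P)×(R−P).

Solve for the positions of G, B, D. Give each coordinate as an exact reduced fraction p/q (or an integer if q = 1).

1. G_x = -5  [line -4·x + 13·y + -592 = 0 ∩ |GC|² = 2960]
2. G_y = 44  [line -4·x + 13·y + -592 = 0 ∩ |GC|² = 2960]
   → G = (-5, 44)
3. D_x = 1/2  [GA · DC = 655/2 ∩ 2·signedArea(DGF) = -221]
4. D_y = -3/2  [GA · DC = 655/2 ∩ 2·signedArea(DGF) = -221]
   → D = (1/2, -3/2)
5. B_x = 13/3  [BD · AC = -391/6]
6. B_y = 41/3  [|BA|² = 5186/9]
   → B = (13/3, 41/3)

B = (13/3, 41/3)
D = (1/2, -3/2)
G = (-5, 44)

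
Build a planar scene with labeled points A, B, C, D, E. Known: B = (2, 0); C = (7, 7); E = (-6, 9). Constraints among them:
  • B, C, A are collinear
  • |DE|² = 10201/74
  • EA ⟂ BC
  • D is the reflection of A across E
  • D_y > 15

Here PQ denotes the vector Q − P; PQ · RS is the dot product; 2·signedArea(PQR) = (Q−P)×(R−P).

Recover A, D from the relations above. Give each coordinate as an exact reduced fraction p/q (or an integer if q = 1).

1. A_x = 263/74  [B, C, A are collinear ∩ EA ⟂ BC]
2. A_y = 161/74  [B, C, A are collinear ∩ EA ⟂ BC]
   → A = (263/74, 161/74)
3. D_x = -1151/74  [D is the reflection of A across E]
4. D_y = 1171/74  [D is the reflection of A across E]
   → D = (-1151/74, 1171/74)

A = (263/74, 161/74)
D = (-1151/74, 1171/74)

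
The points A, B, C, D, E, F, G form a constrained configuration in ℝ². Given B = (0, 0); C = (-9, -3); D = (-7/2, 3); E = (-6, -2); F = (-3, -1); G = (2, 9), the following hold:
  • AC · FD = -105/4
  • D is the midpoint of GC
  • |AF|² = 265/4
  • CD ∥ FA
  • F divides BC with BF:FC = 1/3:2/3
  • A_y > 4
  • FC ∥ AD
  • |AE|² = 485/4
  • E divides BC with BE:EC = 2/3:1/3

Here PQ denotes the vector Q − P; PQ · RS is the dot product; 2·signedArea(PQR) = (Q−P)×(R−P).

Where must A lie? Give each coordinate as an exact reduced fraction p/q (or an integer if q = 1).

A = (5/2, 5)

1. A_x = 5/2  [FC ∥ AD ∩ CD ∥ FA]
2. A_y = 5  [FC ∥ AD ∩ CD ∥ FA]
   → A = (5/2, 5)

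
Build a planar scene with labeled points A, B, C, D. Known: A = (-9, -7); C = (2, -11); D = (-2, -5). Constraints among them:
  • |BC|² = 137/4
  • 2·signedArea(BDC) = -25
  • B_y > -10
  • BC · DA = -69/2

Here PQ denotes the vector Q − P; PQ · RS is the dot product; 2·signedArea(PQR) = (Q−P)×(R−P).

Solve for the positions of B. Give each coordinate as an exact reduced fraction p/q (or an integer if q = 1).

1. B_x = -7/2  [BC · DA = -69/2 ∩ 2·signedArea(BDC) = -25]
2. B_y = -9  [BC · DA = -69/2 ∩ 2·signedArea(BDC) = -25]
   → B = (-7/2, -9)

B = (-7/2, -9)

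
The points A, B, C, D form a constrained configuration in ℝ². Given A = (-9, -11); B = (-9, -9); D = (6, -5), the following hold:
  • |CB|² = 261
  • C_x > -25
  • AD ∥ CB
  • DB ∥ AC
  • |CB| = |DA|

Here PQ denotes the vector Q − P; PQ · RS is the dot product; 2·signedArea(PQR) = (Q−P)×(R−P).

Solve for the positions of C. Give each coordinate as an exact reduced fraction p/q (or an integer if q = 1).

C = (-24, -15)

1. C_x = -24  [AD ∥ CB ∩ DB ∥ AC]
2. C_y = -15  [AD ∥ CB ∩ DB ∥ AC]
   → C = (-24, -15)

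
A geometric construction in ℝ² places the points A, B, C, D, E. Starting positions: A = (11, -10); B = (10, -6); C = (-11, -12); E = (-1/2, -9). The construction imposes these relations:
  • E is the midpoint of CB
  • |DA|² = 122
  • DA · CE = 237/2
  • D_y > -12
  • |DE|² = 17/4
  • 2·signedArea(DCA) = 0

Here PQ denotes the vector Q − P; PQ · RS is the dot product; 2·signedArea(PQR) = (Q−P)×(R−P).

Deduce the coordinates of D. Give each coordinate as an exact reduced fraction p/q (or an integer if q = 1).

1. D_x = 0  [2·signedArea(DCA) = 0 ∩ DA · CE = 237/2]
2. D_y = -11  [2·signedArea(DCA) = 0 ∩ DA · CE = 237/2]
   → D = (0, -11)

D = (0, -11)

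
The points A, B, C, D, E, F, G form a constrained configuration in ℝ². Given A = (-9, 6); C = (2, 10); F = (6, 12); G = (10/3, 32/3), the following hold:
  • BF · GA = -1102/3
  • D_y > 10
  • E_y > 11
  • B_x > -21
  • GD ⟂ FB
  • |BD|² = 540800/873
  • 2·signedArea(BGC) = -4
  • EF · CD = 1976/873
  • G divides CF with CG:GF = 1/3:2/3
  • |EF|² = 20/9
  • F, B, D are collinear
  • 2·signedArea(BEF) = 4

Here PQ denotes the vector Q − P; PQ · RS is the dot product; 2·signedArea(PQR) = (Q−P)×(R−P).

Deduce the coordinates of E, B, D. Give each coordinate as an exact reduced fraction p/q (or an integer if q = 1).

B = (-20, 2)
D = (940/291, 3182/291)
E = (14/3, 34/3)

1. B_x = -20  [2·signedArea(BGC) = -4 ∩ BF · GA = -1102/3]
2. B_y = 2  [2·signedArea(BGC) = -4 ∩ BF · GA = -1102/3]
   → B = (-20, 2)
3. D_x = 940/291  [F, B, D are collinear ∩ GD ⟂ FB]
4. D_y = 3182/291  [F, B, D are collinear ∩ GD ⟂ FB]
   → D = (940/291, 3182/291)
5. E_x = 14/3  [EF · CD = 1976/873 ∩ 2·signedArea(BEF) = 4]
6. E_y = 34/3  [EF · CD = 1976/873 ∩ 2·signedArea(BEF) = 4]
   → E = (14/3, 34/3)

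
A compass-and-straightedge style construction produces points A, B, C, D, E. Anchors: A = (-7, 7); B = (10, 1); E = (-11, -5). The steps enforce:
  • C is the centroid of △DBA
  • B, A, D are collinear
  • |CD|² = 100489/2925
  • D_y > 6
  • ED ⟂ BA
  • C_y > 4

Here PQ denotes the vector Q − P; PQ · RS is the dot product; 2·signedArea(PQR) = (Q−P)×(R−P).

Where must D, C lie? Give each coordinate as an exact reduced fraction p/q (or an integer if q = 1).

C = (-1232/975, 1617/325)
D = (-2207/325, 2251/325)

1. D_x = -2207/325  [B, A, D are collinear ∩ ED ⟂ BA]
2. D_y = 2251/325  [B, A, D are collinear ∩ ED ⟂ BA]
   → D = (-2207/325, 2251/325)
3. C_x = -1232/975  [C is the centroid of △DBA]
4. C_y = 1617/325  [C is the centroid of △DBA]
   → C = (-1232/975, 1617/325)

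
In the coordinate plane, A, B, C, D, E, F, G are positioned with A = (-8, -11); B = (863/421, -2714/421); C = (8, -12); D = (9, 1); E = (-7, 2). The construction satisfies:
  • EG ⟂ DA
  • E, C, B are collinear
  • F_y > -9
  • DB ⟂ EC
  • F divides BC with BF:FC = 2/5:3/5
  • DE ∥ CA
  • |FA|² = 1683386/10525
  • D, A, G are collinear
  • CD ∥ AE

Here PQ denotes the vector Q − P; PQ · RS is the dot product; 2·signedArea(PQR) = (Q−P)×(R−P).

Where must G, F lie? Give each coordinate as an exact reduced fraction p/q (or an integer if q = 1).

1. G_x = -523/433  [D, A, G are collinear ∩ EG ⟂ DA]
2. G_y = -2687/433  [D, A, G are collinear ∩ EG ⟂ DA]
   → G = (-523/433, -2687/433)
3. F_x = 1865/421  [F divides BC with BF:FC = 2/5:3/5]
4. F_y = -18246/2105  [F divides BC with BF:FC = 2/5:3/5]
   → F = (1865/421, -18246/2105)

F = (1865/421, -18246/2105)
G = (-523/433, -2687/433)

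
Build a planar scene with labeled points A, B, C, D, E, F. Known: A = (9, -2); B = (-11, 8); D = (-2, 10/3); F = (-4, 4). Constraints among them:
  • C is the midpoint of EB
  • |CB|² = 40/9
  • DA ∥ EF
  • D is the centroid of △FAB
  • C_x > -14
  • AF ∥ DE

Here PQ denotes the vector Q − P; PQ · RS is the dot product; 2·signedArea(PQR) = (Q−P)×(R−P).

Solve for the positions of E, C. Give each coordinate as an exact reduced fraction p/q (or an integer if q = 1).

C = (-13, 26/3)
E = (-15, 28/3)

1. E_x = -15  [DA ∥ EF ∩ AF ∥ DE]
2. E_y = 28/3  [DA ∥ EF ∩ AF ∥ DE]
   → E = (-15, 28/3)
3. C_x = -13  [C is the midpoint of EB]
4. C_y = 26/3  [C is the midpoint of EB]
   → C = (-13, 26/3)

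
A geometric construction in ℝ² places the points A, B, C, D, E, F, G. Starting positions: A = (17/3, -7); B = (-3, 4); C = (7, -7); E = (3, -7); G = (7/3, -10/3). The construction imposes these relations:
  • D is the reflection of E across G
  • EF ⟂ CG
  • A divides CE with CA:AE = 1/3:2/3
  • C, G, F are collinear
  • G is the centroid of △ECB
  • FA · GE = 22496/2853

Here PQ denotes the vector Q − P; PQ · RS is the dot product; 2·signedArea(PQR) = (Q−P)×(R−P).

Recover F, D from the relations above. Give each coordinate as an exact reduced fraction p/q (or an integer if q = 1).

D = (5/3, 1/3)
F = (1435/317, -1603/317)

1. F_x = 1435/317  [C, G, F are collinear ∩ EF ⟂ CG]
2. F_y = -1603/317  [C, G, F are collinear ∩ EF ⟂ CG]
   → F = (1435/317, -1603/317)
3. D_x = 5/3  [D is the reflection of E across G]
4. D_y = 1/3  [D is the reflection of E across G]
   → D = (5/3, 1/3)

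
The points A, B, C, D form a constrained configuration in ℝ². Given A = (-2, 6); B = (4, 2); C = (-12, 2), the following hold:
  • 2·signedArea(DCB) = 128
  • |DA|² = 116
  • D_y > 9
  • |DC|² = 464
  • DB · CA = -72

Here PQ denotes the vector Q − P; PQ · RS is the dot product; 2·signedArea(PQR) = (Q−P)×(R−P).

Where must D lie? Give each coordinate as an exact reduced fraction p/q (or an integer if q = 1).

1. D_x = 8  [2·signedArea(DCB) = 128 ∩ DB · CA = -72]
2. D_y = 10  [2·signedArea(DCB) = 128 ∩ DB · CA = -72]
   → D = (8, 10)

D = (8, 10)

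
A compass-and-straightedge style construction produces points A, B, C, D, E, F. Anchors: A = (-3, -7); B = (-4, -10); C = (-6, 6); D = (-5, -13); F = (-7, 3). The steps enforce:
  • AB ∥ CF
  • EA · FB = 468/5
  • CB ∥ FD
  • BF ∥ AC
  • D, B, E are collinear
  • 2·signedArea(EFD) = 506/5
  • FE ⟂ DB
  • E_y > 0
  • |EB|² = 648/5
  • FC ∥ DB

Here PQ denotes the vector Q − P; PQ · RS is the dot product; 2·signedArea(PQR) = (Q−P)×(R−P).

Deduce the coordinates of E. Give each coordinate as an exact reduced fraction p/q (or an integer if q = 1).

1. E_x = -2/5  [D, B, E are collinear ∩ FE ⟂ DB]
2. E_y = 4/5  [D, B, E are collinear ∩ FE ⟂ DB]
   → E = (-2/5, 4/5)

E = (-2/5, 4/5)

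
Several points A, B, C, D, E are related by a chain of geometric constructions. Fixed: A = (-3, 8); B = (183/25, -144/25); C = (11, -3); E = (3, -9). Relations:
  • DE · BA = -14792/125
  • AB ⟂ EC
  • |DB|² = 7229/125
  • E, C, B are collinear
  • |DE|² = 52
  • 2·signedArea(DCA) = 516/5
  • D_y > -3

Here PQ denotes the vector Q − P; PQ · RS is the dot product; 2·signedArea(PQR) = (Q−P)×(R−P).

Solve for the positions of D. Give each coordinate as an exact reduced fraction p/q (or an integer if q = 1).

D = (3/5, -11/5)

1. D_x = 3/5  [2·signedArea(DCA) = 516/5 ∩ DE · BA = -14792/125]
2. D_y = -11/5  [2·signedArea(DCA) = 516/5 ∩ DE · BA = -14792/125]
   → D = (3/5, -11/5)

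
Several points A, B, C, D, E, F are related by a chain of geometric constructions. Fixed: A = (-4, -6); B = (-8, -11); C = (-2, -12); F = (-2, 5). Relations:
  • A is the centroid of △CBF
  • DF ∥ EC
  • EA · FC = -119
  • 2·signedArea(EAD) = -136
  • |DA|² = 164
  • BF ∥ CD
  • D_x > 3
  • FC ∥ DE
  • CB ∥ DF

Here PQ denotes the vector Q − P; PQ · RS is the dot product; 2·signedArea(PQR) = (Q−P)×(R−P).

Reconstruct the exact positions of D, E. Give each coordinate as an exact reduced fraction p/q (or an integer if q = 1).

1. D_x = 4  [CB ∥ DF ∩ BF ∥ CD]
2. D_y = 4  [CB ∥ DF ∩ BF ∥ CD]
   → D = (4, 4)
3. E_x = 4  [DF ∥ EC ∩ FC ∥ DE]
4. E_y = -13  [DF ∥ EC ∩ FC ∥ DE]
   → E = (4, -13)

D = (4, 4)
E = (4, -13)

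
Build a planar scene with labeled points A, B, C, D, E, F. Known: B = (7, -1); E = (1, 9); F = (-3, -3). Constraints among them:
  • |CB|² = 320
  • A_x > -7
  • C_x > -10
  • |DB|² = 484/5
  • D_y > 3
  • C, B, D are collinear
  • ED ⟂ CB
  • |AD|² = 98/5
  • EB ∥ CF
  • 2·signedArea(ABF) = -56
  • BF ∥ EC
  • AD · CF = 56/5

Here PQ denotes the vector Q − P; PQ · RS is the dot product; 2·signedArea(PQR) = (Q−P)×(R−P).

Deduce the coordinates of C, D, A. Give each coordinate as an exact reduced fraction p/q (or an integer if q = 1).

A = (-6, 2)
C = (-9, 7)
D = (-9/5, 17/5)

1. C_x = -9  [EB ∥ CF ∩ BF ∥ EC]
2. C_y = 7  [EB ∥ CF ∩ BF ∥ EC]
   → C = (-9, 7)
3. D_x = -9/5  [C, B, D are collinear ∩ ED ⟂ CB]
4. D_y = 17/5  [C, B, D are collinear ∩ ED ⟂ CB]
   → D = (-9/5, 17/5)
5. A_x = -6  [2·signedArea(ABF) = -56 ∩ AD · CF = 56/5]
6. A_y = 2  [2·signedArea(ABF) = -56 ∩ AD · CF = 56/5]
   → A = (-6, 2)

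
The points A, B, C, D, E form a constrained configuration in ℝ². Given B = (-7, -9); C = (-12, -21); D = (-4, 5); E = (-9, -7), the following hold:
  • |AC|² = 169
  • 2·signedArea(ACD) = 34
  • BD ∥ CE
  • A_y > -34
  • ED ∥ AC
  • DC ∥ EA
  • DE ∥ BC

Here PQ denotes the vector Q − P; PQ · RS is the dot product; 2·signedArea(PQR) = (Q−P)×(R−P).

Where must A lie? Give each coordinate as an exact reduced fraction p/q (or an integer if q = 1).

A = (-17, -33)

1. A_x = -17  [ED ∥ AC ∩ DC ∥ EA]
2. A_y = -33  [ED ∥ AC ∩ DC ∥ EA]
   → A = (-17, -33)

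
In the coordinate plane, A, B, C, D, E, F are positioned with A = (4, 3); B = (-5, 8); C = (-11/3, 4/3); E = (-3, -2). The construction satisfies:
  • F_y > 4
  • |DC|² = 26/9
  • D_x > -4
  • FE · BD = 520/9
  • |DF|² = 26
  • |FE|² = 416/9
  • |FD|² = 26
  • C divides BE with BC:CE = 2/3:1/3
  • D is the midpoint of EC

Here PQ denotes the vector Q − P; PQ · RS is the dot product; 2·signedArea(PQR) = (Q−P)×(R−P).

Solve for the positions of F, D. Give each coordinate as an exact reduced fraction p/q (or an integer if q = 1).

D = (-10/3, -1/3)
F = (-13/3, 14/3)

1. D_x = -10/3  [D is the midpoint of EC]
2. D_y = -1/3  [D is the midpoint of EC]
   → D = (-10/3, -1/3)
3. F_x = -13/3  [line -5/3·x + 25/3·y + -415/9 = 0 ∩ |FD|² = 26]
4. F_y = 14/3  [line -5/3·x + 25/3·y + -415/9 = 0 ∩ |FD|² = 26]
   → F = (-13/3, 14/3)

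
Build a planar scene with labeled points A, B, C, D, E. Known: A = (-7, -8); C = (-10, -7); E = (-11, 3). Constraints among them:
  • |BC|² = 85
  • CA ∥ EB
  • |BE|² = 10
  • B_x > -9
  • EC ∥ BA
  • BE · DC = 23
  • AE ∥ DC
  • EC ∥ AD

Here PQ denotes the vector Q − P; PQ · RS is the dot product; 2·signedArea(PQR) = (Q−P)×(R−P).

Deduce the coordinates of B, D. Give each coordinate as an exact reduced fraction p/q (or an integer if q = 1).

B = (-8, 2)
D = (-6, -18)

1. B_x = -8  [EC ∥ BA ∩ CA ∥ EB]
2. B_y = 2  [EC ∥ BA ∩ CA ∥ EB]
   → B = (-8, 2)
3. D_x = -6  [AE ∥ DC ∩ EC ∥ AD]
4. D_y = -18  [AE ∥ DC ∩ EC ∥ AD]
   → D = (-6, -18)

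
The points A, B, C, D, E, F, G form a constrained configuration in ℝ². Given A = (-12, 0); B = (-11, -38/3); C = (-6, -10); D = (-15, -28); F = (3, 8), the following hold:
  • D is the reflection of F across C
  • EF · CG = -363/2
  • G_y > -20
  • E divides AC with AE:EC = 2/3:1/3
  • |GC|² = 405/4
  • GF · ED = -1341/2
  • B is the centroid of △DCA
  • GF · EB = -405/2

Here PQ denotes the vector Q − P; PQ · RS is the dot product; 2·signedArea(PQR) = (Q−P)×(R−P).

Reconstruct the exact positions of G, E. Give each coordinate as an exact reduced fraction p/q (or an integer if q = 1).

1. E_x = -8  [E divides AC with AE:EC = 2/3:1/3]
2. E_y = -20/3  [E divides AC with AE:EC = 2/3:1/3]
   → E = (-8, -20/3)
3. G_x = -21/2  [GF · EB = -405/2 ∩ GF · ED = -1341/2]
4. G_y = -19  [GF · EB = -405/2 ∩ GF · ED = -1341/2]
   → G = (-21/2, -19)

E = (-8, -20/3)
G = (-21/2, -19)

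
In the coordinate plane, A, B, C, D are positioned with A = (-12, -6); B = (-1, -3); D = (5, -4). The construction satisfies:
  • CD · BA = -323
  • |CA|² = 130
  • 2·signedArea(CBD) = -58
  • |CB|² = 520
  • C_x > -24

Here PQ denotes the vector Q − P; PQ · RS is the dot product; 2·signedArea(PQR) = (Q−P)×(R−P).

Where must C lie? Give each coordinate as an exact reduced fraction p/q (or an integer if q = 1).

C = (-23, -9)

1. C_x = -23  [CD · BA = -323 ∩ 2·signedArea(CBD) = -58]
2. C_y = -9  [CD · BA = -323 ∩ 2·signedArea(CBD) = -58]
   → C = (-23, -9)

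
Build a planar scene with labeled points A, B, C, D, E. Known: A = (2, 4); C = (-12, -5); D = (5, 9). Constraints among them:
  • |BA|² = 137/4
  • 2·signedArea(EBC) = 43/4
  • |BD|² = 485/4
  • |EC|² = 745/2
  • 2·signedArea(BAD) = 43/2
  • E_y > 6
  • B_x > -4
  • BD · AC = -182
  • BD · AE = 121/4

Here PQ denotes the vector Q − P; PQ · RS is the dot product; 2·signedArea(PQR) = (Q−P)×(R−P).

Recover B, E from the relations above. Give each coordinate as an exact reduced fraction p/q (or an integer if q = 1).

1. B_x = -7/2  [2·signedArea(BAD) = 43/2 ∩ BD · AC = -182]
2. B_y = 2  [2·signedArea(BAD) = 43/2 ∩ BD · AC = -182]
   → B = (-7/2, 2)
3. E_x = 7/2  [2·signedArea(EBC) = 43/4 ∩ BD · AE = 121/4]
4. E_y = 13/2  [2·signedArea(EBC) = 43/4 ∩ BD · AE = 121/4]
   → E = (7/2, 13/2)

B = (-7/2, 2)
E = (7/2, 13/2)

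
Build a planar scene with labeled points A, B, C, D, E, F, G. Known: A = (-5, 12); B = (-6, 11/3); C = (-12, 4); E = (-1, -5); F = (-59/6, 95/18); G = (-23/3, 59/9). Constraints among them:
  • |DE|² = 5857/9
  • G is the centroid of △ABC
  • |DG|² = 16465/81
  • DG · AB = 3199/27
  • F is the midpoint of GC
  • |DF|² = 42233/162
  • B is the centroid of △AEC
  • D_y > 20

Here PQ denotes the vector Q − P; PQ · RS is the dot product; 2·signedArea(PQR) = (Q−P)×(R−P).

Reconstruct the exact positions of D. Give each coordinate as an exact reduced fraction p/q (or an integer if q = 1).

1. D_x = -4  [line 1·x + 25/3·y + -1489/9 = 0 ∩ |DE|² = 5857/9]
2. D_y = 61/3  [line 1·x + 25/3·y + -1489/9 = 0 ∩ |DE|² = 5857/9]
   → D = (-4, 61/3)

D = (-4, 61/3)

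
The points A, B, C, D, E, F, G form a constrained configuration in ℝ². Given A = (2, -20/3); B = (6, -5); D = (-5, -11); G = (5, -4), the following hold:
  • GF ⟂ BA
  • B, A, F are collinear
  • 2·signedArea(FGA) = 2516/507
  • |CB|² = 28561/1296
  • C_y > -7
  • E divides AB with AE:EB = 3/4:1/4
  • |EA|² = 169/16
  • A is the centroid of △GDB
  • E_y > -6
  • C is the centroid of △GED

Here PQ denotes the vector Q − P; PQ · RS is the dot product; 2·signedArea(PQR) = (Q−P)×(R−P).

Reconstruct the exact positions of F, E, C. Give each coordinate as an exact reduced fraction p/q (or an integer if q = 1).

1. F_x = 930/169  [B, A, F are collinear ∩ GF ⟂ BA]
2. F_y = -880/169  [B, A, F are collinear ∩ GF ⟂ BA]
   → F = (930/169, -880/169)
3. E_x = 5  [E divides AB with AE:EB = 3/4:1/4]
4. E_y = -65/12  [E divides AB with AE:EB = 3/4:1/4]
   → E = (5, -65/12)
5. C_x = 5/3  [C is the centroid of △GED]
6. C_y = -245/36  [C is the centroid of △GED]
   → C = (5/3, -245/36)

C = (5/3, -245/36)
E = (5, -65/12)
F = (930/169, -880/169)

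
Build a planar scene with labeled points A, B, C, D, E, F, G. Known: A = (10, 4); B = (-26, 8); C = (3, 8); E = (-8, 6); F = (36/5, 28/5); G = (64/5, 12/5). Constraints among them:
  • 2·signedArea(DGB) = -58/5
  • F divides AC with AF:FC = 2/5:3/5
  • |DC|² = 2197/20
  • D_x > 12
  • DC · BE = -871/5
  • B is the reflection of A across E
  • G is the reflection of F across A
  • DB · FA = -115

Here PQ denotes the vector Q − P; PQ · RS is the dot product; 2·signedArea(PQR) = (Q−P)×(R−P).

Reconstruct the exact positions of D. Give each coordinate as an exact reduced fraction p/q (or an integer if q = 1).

1. D_x = 121/10  [DB · FA = -115 ∩ DC · BE = -871/5]
2. D_y = 14/5  [DB · FA = -115 ∩ DC · BE = -871/5]
   → D = (121/10, 14/5)

D = (121/10, 14/5)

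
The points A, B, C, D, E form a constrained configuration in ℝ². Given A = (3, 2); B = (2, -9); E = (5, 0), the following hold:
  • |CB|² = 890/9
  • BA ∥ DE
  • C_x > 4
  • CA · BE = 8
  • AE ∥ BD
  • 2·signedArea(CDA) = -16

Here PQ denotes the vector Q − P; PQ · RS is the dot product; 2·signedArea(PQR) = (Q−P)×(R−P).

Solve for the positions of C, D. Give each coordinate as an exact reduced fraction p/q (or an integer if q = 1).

1. D_x = 4  [BA ∥ DE ∩ AE ∥ BD]
2. D_y = -11  [BA ∥ DE ∩ AE ∥ BD]
   → D = (4, -11)
3. C_x = 13/3  [CA · BE = 8 ∩ 2·signedArea(CDA) = -16]
4. C_y = 2/3  [CA · BE = 8 ∩ 2·signedArea(CDA) = -16]
   → C = (13/3, 2/3)

C = (13/3, 2/3)
D = (4, -11)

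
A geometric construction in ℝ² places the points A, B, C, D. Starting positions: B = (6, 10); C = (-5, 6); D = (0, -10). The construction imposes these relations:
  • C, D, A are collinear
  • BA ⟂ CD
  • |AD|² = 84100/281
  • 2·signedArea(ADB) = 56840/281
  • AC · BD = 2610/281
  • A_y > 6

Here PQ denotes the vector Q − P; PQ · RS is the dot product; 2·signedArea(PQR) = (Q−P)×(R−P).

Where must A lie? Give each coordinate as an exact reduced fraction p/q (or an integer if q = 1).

1. A_x = -1450/281  [C, D, A are collinear ∩ BA ⟂ CD]
2. A_y = 1830/281  [C, D, A are collinear ∩ BA ⟂ CD]
   → A = (-1450/281, 1830/281)

A = (-1450/281, 1830/281)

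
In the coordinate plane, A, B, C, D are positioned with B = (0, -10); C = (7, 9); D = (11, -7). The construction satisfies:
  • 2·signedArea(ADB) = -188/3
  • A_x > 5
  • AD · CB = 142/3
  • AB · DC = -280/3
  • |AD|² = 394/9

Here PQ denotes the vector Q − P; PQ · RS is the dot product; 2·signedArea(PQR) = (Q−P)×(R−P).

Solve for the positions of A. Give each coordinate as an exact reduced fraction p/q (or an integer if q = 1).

1. A_x = 6  [AB · DC = -280/3 ∩ AD · CB = 142/3]
2. A_y = -8/3  [AB · DC = -280/3 ∩ AD · CB = 142/3]
   → A = (6, -8/3)

A = (6, -8/3)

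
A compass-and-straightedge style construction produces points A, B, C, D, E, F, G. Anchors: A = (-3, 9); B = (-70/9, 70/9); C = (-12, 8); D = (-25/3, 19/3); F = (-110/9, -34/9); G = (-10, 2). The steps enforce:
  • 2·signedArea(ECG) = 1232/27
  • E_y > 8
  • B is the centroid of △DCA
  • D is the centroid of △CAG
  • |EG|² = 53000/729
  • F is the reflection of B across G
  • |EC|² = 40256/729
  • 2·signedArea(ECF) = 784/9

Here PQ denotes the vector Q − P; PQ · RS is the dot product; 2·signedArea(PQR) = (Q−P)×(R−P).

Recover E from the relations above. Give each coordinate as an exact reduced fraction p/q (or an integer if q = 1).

E = (-124/27, 232/27)

1. E_x = -124/27  [2·signedArea(ECG) = 1232/27 ∩ 2·signedArea(ECF) = 784/9]
2. E_y = 232/27  [2·signedArea(ECG) = 1232/27 ∩ 2·signedArea(ECF) = 784/9]
   → E = (-124/27, 232/27)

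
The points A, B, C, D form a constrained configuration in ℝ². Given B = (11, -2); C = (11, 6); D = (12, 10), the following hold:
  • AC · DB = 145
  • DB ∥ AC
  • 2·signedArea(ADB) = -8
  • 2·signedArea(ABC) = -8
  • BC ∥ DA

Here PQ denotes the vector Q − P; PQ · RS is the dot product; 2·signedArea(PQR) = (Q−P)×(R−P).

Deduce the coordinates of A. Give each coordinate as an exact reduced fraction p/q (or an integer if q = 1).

1. A_x = 12  [DB ∥ AC ∩ BC ∥ DA]
2. A_y = 18  [DB ∥ AC ∩ BC ∥ DA]
   → A = (12, 18)

A = (12, 18)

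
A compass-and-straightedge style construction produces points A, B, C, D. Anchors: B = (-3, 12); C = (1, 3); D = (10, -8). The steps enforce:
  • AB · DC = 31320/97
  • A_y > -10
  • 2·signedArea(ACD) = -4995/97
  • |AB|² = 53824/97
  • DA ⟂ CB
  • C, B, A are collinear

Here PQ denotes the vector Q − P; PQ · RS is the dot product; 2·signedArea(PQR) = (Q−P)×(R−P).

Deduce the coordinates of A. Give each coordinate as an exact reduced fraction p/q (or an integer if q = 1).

1. A_x = 637/97  [C, B, A are collinear ∩ DA ⟂ CB]
2. A_y = -924/97  [C, B, A are collinear ∩ DA ⟂ CB]
   → A = (637/97, -924/97)

A = (637/97, -924/97)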